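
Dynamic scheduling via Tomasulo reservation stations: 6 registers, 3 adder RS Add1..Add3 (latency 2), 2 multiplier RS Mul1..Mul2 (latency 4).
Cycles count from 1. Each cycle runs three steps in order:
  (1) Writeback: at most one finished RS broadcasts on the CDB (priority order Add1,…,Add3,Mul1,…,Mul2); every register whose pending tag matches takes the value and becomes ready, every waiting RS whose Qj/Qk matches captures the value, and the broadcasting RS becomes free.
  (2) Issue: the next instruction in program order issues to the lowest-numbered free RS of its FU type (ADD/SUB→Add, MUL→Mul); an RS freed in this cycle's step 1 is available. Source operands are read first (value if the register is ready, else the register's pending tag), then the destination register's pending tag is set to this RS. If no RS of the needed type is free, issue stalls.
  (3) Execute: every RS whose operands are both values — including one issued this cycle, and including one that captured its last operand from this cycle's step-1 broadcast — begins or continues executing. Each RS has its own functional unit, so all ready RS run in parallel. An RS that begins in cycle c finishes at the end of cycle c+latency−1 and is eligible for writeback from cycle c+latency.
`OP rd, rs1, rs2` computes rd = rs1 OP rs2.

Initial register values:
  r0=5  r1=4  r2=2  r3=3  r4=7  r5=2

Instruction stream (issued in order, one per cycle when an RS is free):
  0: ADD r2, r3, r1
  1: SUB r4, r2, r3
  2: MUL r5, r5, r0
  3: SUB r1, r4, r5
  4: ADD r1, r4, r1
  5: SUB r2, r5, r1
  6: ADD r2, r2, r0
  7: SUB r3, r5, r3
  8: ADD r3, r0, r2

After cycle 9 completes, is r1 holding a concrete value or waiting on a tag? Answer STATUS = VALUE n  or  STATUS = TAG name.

cycle 1: issue ADD r2<-Add1 // r0:5,r1:4,r2:Add1,r3:3,r4:7,r5:2
cycle 2: issue SUB r4<-Add2 // r0:5,r1:4,r2:Add1,r3:3,r4:Add2,r5:2
cycle 3: CDB Add1=7; issue MUL r5<-Mul1 // r0:5,r1:4,r2:7,r3:3,r4:Add2,r5:Mul1
cycle 4: issue SUB r1<-Add1 // r0:5,r1:Add1,r2:7,r3:3,r4:Add2,r5:Mul1
cycle 5: CDB Add2=4; issue ADD r1<-Add2 // r0:5,r1:Add2,r2:7,r3:3,r4:4,r5:Mul1
cycle 6: issue SUB r2<-Add3 // r0:5,r1:Add2,r2:Add3,r3:3,r4:4,r5:Mul1
cycle 7: CDB Mul1=10; stall // r0:5,r1:Add2,r2:Add3,r3:3,r4:4,r5:10
cycle 8: stall // r0:5,r1:Add2,r2:Add3,r3:3,r4:4,r5:10
cycle 9: CDB Add1=-6; issue ADD r2<-Add1 // r0:5,r1:Add2,r2:Add1,r3:3,r4:4,r5:10

STATUS = TAG Add2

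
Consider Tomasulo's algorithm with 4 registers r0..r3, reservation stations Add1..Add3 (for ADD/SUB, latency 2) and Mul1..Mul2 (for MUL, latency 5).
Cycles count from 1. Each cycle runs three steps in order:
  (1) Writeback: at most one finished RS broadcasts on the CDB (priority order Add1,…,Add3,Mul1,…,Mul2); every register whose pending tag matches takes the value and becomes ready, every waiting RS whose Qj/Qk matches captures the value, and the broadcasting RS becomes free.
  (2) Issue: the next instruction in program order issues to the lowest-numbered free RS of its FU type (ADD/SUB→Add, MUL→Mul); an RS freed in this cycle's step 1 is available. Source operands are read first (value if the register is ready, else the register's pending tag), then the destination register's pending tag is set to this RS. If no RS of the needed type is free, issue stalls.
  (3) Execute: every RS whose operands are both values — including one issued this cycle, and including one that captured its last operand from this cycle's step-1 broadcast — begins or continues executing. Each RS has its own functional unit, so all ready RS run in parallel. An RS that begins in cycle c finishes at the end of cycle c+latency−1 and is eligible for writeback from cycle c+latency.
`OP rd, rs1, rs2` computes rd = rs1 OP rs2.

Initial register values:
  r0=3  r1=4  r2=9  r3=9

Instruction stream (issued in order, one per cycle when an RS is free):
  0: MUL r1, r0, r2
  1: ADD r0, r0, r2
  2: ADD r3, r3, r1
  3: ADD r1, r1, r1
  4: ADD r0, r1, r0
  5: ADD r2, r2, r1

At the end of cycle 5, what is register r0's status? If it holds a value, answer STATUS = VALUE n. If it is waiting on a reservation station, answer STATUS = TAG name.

STATUS = TAG Add3

cycle 1: issue MUL r1<-Mul1 // r0:3,r1:Mul1,r2:9,r3:9
cycle 2: issue ADD r0<-Add1 // r0:Add1,r1:Mul1,r2:9,r3:9
cycle 3: issue ADD r3<-Add2 // r0:Add1,r1:Mul1,r2:9,r3:Add2
cycle 4: CDB Add1=12; issue ADD r1<-Add1 // r0:12,r1:Add1,r2:9,r3:Add2
cycle 5: issue ADD r0<-Add3 // r0:Add3,r1:Add1,r2:9,r3:Add2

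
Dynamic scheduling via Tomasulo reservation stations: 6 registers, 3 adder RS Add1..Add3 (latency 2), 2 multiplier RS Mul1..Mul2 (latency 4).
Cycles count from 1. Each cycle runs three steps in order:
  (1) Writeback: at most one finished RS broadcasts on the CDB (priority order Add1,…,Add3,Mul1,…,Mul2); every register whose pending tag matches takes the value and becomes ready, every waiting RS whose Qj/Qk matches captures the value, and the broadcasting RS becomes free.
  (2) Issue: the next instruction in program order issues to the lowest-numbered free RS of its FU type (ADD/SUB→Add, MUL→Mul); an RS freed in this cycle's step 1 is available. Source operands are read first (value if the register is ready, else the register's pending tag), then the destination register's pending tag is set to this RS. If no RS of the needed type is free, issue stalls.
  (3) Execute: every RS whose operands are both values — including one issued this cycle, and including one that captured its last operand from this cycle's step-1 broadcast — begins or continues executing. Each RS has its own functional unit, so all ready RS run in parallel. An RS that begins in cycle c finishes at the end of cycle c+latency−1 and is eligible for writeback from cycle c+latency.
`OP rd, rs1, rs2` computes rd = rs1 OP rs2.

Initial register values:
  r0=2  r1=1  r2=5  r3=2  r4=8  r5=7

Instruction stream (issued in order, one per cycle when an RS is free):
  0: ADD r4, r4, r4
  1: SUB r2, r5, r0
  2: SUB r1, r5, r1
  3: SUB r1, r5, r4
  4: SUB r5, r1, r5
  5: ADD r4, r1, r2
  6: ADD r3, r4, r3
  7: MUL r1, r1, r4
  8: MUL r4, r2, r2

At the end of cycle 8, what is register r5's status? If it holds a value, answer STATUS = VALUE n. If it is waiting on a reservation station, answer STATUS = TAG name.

STATUS = VALUE -16

c1: issue ADD r4<-Add1 | r0:2,r1:1,r2:5,r3:2,r4:Add1,r5:7
c2: issue SUB r2<-Add2 | r0:2,r1:1,r2:Add2,r3:2,r4:Add1,r5:7
c3: CDB Add1=16; issue SUB r1<-Add1 | r0:2,r1:Add1,r2:Add2,r3:2,r4:16,r5:7
c4: CDB Add2=5; issue SUB r1<-Add2 | r0:2,r1:Add2,r2:5,r3:2,r4:16,r5:7
c5: CDB Add1=6; issue SUB r5<-Add1 | r0:2,r1:Add2,r2:5,r3:2,r4:16,r5:Add1
c6: CDB Add2=-9; issue ADD r4<-Add2 | r0:2,r1:-9,r2:5,r3:2,r4:Add2,r5:Add1
c7: issue ADD r3<-Add3 | r0:2,r1:-9,r2:5,r3:Add3,r4:Add2,r5:Add1
c8: CDB Add1=-16; issue MUL r1<-Mul1 | r0:2,r1:Mul1,r2:5,r3:Add3,r4:Add2,r5:-16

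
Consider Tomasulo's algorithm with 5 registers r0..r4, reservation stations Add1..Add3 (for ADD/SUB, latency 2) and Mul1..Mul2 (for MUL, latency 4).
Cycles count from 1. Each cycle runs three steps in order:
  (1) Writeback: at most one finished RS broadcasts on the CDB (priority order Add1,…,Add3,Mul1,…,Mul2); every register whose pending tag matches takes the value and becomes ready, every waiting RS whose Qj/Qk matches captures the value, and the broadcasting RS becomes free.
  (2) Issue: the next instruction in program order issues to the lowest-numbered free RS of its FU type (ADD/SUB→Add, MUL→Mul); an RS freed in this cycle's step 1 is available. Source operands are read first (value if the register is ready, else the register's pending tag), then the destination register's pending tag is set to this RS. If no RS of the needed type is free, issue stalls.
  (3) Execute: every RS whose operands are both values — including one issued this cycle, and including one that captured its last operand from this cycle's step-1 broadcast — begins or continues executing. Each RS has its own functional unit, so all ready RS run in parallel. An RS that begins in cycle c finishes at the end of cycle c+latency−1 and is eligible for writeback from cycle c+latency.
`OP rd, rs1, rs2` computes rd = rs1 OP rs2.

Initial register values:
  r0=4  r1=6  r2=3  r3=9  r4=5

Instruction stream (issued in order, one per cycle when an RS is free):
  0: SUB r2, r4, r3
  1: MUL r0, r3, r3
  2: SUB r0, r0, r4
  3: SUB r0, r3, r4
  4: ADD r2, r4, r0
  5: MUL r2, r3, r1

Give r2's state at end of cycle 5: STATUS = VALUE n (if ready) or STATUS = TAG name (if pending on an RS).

  c1: issue SUB r2<-Add1  regs: r0:4,r1:6,r2:Add1,r3:9,r4:5
  c2: issue MUL r0<-Mul1  regs: r0:Mul1,r1:6,r2:Add1,r3:9,r4:5
  c3: CDB Add1=-4; issue SUB r0<-Add1  regs: r0:Add1,r1:6,r2:-4,r3:9,r4:5
  c4: issue SUB r0<-Add2  regs: r0:Add2,r1:6,r2:-4,r3:9,r4:5
  c5: issue ADD r2<-Add3  regs: r0:Add2,r1:6,r2:Add3,r3:9,r4:5

STATUS = TAG Add3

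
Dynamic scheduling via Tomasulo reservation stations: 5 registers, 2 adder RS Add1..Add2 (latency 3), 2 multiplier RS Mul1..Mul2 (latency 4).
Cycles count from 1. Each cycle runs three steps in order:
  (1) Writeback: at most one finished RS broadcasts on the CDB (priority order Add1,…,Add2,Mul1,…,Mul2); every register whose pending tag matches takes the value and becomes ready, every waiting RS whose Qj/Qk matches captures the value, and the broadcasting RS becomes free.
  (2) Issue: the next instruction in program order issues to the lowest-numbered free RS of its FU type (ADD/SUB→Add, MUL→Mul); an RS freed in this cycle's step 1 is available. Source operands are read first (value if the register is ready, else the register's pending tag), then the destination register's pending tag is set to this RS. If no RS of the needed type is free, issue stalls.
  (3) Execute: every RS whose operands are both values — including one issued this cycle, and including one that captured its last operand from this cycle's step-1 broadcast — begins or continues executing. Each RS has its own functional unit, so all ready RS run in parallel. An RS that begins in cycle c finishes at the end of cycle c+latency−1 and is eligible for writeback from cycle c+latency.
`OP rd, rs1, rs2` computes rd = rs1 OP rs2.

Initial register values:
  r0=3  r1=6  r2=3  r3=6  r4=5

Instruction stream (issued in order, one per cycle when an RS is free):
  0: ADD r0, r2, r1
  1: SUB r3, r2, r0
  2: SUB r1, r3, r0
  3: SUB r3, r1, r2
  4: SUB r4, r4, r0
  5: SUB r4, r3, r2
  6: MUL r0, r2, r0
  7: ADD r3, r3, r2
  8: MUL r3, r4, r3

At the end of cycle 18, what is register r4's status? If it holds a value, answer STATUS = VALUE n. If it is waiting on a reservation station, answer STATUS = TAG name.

STATUS = VALUE -21

cycle 1: issue ADD r0<-Add1 // r0:Add1,r1:6,r2:3,r3:6,r4:5
cycle 2: issue SUB r3<-Add2 // r0:Add1,r1:6,r2:3,r3:Add2,r4:5
cycle 3: stall // r0:Add1,r1:6,r2:3,r3:Add2,r4:5
cycle 4: CDB Add1=9; issue SUB r1<-Add1 // r0:9,r1:Add1,r2:3,r3:Add2,r4:5
cycle 5: stall // r0:9,r1:Add1,r2:3,r3:Add2,r4:5
cycle 6: stall // r0:9,r1:Add1,r2:3,r3:Add2,r4:5
cycle 7: CDB Add2=-6; issue SUB r3<-Add2 // r0:9,r1:Add1,r2:3,r3:Add2,r4:5
cycle 8: stall // r0:9,r1:Add1,r2:3,r3:Add2,r4:5
cycle 9: stall // r0:9,r1:Add1,r2:3,r3:Add2,r4:5
cycle 10: CDB Add1=-15; issue SUB r4<-Add1 // r0:9,r1:-15,r2:3,r3:Add2,r4:Add1
cycle 11: stall // r0:9,r1:-15,r2:3,r3:Add2,r4:Add1
cycle 12: stall // r0:9,r1:-15,r2:3,r3:Add2,r4:Add1
cycle 13: CDB Add1=-4; issue SUB r4<-Add1 // r0:9,r1:-15,r2:3,r3:Add2,r4:Add1
cycle 14: CDB Add2=-18; issue MUL r0<-Mul1 // r0:Mul1,r1:-15,r2:3,r3:-18,r4:Add1
cycle 15: issue ADD r3<-Add2 // r0:Mul1,r1:-15,r2:3,r3:Add2,r4:Add1
cycle 16: issue MUL r3<-Mul2 // r0:Mul1,r1:-15,r2:3,r3:Mul2,r4:Add1
cycle 17: CDB Add1=-21 // r0:Mul1,r1:-15,r2:3,r3:Mul2,r4:-21
cycle 18: CDB Add2=-15 // r0:Mul1,r1:-15,r2:3,r3:Mul2,r4:-21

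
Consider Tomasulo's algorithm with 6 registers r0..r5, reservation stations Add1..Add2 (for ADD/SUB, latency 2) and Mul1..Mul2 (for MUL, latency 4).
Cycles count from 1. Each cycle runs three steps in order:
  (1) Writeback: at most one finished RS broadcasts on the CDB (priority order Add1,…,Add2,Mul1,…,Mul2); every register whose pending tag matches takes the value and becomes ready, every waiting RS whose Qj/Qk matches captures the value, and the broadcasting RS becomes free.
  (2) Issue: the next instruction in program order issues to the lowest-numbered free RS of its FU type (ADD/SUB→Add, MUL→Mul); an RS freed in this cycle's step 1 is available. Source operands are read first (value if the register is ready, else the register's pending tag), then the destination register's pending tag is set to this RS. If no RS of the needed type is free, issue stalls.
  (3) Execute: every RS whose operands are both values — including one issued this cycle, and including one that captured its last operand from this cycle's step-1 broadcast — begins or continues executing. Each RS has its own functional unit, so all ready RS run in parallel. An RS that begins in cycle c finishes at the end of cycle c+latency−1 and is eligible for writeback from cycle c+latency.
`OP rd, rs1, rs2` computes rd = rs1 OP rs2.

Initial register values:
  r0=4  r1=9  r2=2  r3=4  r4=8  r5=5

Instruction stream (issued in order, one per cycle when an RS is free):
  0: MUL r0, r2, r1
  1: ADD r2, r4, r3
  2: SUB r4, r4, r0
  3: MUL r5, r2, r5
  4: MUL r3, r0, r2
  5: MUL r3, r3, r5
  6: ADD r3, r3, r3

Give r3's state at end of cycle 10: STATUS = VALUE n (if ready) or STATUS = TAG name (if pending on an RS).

STATUS = TAG Add1

cycle 1: issue MUL r0<-Mul1 // r0:Mul1,r1:9,r2:2,r3:4,r4:8,r5:5
cycle 2: issue ADD r2<-Add1 // r0:Mul1,r1:9,r2:Add1,r3:4,r4:8,r5:5
cycle 3: issue SUB r4<-Add2 // r0:Mul1,r1:9,r2:Add1,r3:4,r4:Add2,r5:5
cycle 4: CDB Add1=12; issue MUL r5<-Mul2 // r0:Mul1,r1:9,r2:12,r3:4,r4:Add2,r5:Mul2
cycle 5: CDB Mul1=18; issue MUL r3<-Mul1 // r0:18,r1:9,r2:12,r3:Mul1,r4:Add2,r5:Mul2
cycle 6: stall // r0:18,r1:9,r2:12,r3:Mul1,r4:Add2,r5:Mul2
cycle 7: CDB Add2=-10; stall // r0:18,r1:9,r2:12,r3:Mul1,r4:-10,r5:Mul2
cycle 8: CDB Mul2=60; issue MUL r3<-Mul2 // r0:18,r1:9,r2:12,r3:Mul2,r4:-10,r5:60
cycle 9: CDB Mul1=216; issue ADD r3<-Add1 // r0:18,r1:9,r2:12,r3:Add1,r4:-10,r5:60
cycle 10: - // r0:18,r1:9,r2:12,r3:Add1,r4:-10,r5:60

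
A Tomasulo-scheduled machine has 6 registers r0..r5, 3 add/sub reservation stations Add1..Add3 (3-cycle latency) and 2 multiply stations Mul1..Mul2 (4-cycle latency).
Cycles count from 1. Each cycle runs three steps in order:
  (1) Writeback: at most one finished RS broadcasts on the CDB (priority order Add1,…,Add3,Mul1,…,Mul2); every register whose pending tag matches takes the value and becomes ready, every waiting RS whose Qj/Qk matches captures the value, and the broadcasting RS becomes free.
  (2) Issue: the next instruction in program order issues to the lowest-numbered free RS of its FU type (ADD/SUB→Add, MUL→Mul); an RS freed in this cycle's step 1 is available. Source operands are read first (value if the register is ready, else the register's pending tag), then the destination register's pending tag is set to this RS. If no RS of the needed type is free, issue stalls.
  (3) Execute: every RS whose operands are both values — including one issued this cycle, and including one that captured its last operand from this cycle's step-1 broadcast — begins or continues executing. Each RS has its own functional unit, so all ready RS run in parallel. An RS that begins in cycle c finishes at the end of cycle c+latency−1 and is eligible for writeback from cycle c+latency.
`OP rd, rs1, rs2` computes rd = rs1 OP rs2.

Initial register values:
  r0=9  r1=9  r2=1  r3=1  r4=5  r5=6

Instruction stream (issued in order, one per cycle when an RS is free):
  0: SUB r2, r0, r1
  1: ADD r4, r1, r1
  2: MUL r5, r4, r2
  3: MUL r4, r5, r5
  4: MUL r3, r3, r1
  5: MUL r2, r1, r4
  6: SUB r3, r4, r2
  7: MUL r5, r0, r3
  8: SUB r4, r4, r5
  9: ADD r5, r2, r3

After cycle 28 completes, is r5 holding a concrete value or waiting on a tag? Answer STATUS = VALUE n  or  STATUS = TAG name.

STATUS = VALUE 0

  c1: issue SUB r2<-Add1  regs: r0:9,r1:9,r2:Add1,r3:1,r4:5,r5:6
  c2: issue ADD r4<-Add2  regs: r0:9,r1:9,r2:Add1,r3:1,r4:Add2,r5:6
  c3: issue MUL r5<-Mul1  regs: r0:9,r1:9,r2:Add1,r3:1,r4:Add2,r5:Mul1
  c4: CDB Add1=0; issue MUL r4<-Mul2  regs: r0:9,r1:9,r2:0,r3:1,r4:Mul2,r5:Mul1
  c5: CDB Add2=18; stall  regs: r0:9,r1:9,r2:0,r3:1,r4:Mul2,r5:Mul1
  c6: stall  regs: r0:9,r1:9,r2:0,r3:1,r4:Mul2,r5:Mul1
  c7: stall  regs: r0:9,r1:9,r2:0,r3:1,r4:Mul2,r5:Mul1
  c8: stall  regs: r0:9,r1:9,r2:0,r3:1,r4:Mul2,r5:Mul1
  c9: CDB Mul1=0; issue MUL r3<-Mul1  regs: r0:9,r1:9,r2:0,r3:Mul1,r4:Mul2,r5:0
  c10: stall  regs: r0:9,r1:9,r2:0,r3:Mul1,r4:Mul2,r5:0
  c11: stall  regs: r0:9,r1:9,r2:0,r3:Mul1,r4:Mul2,r5:0
  c12: stall  regs: r0:9,r1:9,r2:0,r3:Mul1,r4:Mul2,r5:0
  c13: CDB Mul1=9; issue MUL r2<-Mul1  regs: r0:9,r1:9,r2:Mul1,r3:9,r4:Mul2,r5:0
  c14: CDB Mul2=0; issue SUB r3<-Add1  regs: r0:9,r1:9,r2:Mul1,r3:Add1,r4:0,r5:0
  c15: issue MUL r5<-Mul2  regs: r0:9,r1:9,r2:Mul1,r3:Add1,r4:0,r5:Mul2
  c16: issue SUB r4<-Add2  regs: r0:9,r1:9,r2:Mul1,r3:Add1,r4:Add2,r5:Mul2
  c17: issue ADD r5<-Add3  regs: r0:9,r1:9,r2:Mul1,r3:Add1,r4:Add2,r5:Add3
  c18: CDB Mul1=0  regs: r0:9,r1:9,r2:0,r3:Add1,r4:Add2,r5:Add3
  c19: -  regs: r0:9,r1:9,r2:0,r3:Add1,r4:Add2,r5:Add3
  c20: -  regs: r0:9,r1:9,r2:0,r3:Add1,r4:Add2,r5:Add3
  c21: CDB Add1=0  regs: r0:9,r1:9,r2:0,r3:0,r4:Add2,r5:Add3
  c22: -  regs: r0:9,r1:9,r2:0,r3:0,r4:Add2,r5:Add3
  c23: -  regs: r0:9,r1:9,r2:0,r3:0,r4:Add2,r5:Add3
  c24: CDB Add3=0  regs: r0:9,r1:9,r2:0,r3:0,r4:Add2,r5:0
  c25: CDB Mul2=0  regs: r0:9,r1:9,r2:0,r3:0,r4:Add2,r5:0
  c26: -  regs: r0:9,r1:9,r2:0,r3:0,r4:Add2,r5:0
  c27: -  regs: r0:9,r1:9,r2:0,r3:0,r4:Add2,r5:0
  c28: CDB Add2=0  regs: r0:9,r1:9,r2:0,r3:0,r4:0,r5:0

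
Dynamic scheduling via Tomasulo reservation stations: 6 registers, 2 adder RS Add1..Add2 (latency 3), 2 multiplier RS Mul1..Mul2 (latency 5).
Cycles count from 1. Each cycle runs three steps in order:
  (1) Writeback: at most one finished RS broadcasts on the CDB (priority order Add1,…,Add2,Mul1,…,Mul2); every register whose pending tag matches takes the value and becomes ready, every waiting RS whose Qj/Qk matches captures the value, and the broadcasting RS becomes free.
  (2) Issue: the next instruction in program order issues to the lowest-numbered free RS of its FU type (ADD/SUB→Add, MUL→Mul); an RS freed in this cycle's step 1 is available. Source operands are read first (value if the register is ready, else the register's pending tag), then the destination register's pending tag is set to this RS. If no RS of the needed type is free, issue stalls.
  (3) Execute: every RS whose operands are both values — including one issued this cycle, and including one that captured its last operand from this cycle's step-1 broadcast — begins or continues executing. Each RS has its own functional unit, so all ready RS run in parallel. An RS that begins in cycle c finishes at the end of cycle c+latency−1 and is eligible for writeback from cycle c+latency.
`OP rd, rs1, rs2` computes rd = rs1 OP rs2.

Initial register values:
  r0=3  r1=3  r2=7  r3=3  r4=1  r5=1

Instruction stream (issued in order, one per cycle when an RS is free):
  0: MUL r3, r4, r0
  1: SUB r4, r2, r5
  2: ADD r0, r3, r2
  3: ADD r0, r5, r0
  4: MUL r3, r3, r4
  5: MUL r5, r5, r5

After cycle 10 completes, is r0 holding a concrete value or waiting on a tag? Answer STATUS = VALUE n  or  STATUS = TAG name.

STATUS = TAG Add1

  c1: issue MUL r3<-Mul1  regs: r0:3,r1:3,r2:7,r3:Mul1,r4:1,r5:1
  c2: issue SUB r4<-Add1  regs: r0:3,r1:3,r2:7,r3:Mul1,r4:Add1,r5:1
  c3: issue ADD r0<-Add2  regs: r0:Add2,r1:3,r2:7,r3:Mul1,r4:Add1,r5:1
  c4: stall  regs: r0:Add2,r1:3,r2:7,r3:Mul1,r4:Add1,r5:1
  c5: CDB Add1=6; issue ADD r0<-Add1  regs: r0:Add1,r1:3,r2:7,r3:Mul1,r4:6,r5:1
  c6: CDB Mul1=3; issue MUL r3<-Mul1  regs: r0:Add1,r1:3,r2:7,r3:Mul1,r4:6,r5:1
  c7: issue MUL r5<-Mul2  regs: r0:Add1,r1:3,r2:7,r3:Mul1,r4:6,r5:Mul2
  c8: -  regs: r0:Add1,r1:3,r2:7,r3:Mul1,r4:6,r5:Mul2
  c9: CDB Add2=10  regs: r0:Add1,r1:3,r2:7,r3:Mul1,r4:6,r5:Mul2
  c10: -  regs: r0:Add1,r1:3,r2:7,r3:Mul1,r4:6,r5:Mul2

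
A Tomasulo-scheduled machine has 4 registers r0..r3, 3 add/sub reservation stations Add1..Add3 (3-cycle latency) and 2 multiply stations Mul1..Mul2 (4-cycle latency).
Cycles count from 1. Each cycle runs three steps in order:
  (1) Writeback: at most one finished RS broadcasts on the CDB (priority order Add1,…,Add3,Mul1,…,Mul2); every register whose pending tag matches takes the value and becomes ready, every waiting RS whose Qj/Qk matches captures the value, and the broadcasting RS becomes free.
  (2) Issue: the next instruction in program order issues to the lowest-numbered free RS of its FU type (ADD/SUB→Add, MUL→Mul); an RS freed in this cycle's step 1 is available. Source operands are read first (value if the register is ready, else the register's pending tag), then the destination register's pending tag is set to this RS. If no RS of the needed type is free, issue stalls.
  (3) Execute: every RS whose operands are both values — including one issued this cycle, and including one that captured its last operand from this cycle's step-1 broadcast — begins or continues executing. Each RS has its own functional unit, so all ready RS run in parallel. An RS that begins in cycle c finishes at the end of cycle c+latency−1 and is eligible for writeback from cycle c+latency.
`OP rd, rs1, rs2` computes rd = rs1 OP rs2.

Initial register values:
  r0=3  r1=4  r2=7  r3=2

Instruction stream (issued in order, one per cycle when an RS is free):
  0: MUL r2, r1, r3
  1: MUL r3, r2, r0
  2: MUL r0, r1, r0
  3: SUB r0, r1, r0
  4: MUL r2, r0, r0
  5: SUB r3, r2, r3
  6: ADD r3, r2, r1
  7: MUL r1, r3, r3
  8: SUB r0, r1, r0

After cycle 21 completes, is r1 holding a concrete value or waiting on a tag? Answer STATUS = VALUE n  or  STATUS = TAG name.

STATUS = TAG Mul2

c1: issue MUL r2<-Mul1 | r0:3,r1:4,r2:Mul1,r3:2
c2: issue MUL r3<-Mul2 | r0:3,r1:4,r2:Mul1,r3:Mul2
c3: stall | r0:3,r1:4,r2:Mul1,r3:Mul2
c4: stall | r0:3,r1:4,r2:Mul1,r3:Mul2
c5: CDB Mul1=8; issue MUL r0<-Mul1 | r0:Mul1,r1:4,r2:8,r3:Mul2
c6: issue SUB r0<-Add1 | r0:Add1,r1:4,r2:8,r3:Mul2
c7: stall | r0:Add1,r1:4,r2:8,r3:Mul2
c8: stall | r0:Add1,r1:4,r2:8,r3:Mul2
c9: CDB Mul1=12; issue MUL r2<-Mul1 | r0:Add1,r1:4,r2:Mul1,r3:Mul2
c10: CDB Mul2=24; issue SUB r3<-Add2 | r0:Add1,r1:4,r2:Mul1,r3:Add2
c11: issue ADD r3<-Add3 | r0:Add1,r1:4,r2:Mul1,r3:Add3
c12: CDB Add1=-8; issue MUL r1<-Mul2 | r0:-8,r1:Mul2,r2:Mul1,r3:Add3
c13: issue SUB r0<-Add1 | r0:Add1,r1:Mul2,r2:Mul1,r3:Add3
c14: - | r0:Add1,r1:Mul2,r2:Mul1,r3:Add3
c15: - | r0:Add1,r1:Mul2,r2:Mul1,r3:Add3
c16: CDB Mul1=64 | r0:Add1,r1:Mul2,r2:64,r3:Add3
c17: - | r0:Add1,r1:Mul2,r2:64,r3:Add3
c18: - | r0:Add1,r1:Mul2,r2:64,r3:Add3
c19: CDB Add2=40 | r0:Add1,r1:Mul2,r2:64,r3:Add3
c20: CDB Add3=68 | r0:Add1,r1:Mul2,r2:64,r3:68
c21: - | r0:Add1,r1:Mul2,r2:64,r3:68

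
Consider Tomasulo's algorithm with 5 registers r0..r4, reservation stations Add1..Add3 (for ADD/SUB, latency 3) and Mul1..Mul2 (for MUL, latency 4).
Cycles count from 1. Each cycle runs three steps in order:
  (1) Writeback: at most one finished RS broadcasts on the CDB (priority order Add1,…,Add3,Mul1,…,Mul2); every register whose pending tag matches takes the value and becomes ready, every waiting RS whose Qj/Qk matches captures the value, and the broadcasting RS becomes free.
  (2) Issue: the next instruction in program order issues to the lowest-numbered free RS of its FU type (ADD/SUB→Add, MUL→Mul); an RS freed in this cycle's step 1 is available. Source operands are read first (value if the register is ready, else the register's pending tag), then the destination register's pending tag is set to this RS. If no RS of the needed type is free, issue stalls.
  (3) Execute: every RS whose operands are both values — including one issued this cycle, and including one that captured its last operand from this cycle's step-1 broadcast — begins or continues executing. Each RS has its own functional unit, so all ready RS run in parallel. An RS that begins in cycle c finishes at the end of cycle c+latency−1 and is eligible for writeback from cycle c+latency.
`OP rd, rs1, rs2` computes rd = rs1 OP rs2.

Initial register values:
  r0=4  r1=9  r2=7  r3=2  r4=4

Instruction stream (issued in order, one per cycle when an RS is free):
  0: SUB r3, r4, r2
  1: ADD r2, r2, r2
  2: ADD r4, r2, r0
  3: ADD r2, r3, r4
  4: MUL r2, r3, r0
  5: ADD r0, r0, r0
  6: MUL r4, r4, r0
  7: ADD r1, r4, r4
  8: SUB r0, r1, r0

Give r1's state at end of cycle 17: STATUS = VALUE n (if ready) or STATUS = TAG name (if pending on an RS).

cycle 1: issue SUB r3<-Add1 // r0:4,r1:9,r2:7,r3:Add1,r4:4
cycle 2: issue ADD r2<-Add2 // r0:4,r1:9,r2:Add2,r3:Add1,r4:4
cycle 3: issue ADD r4<-Add3 // r0:4,r1:9,r2:Add2,r3:Add1,r4:Add3
cycle 4: CDB Add1=-3; issue ADD r2<-Add1 // r0:4,r1:9,r2:Add1,r3:-3,r4:Add3
cycle 5: CDB Add2=14; issue MUL r2<-Mul1 // r0:4,r1:9,r2:Mul1,r3:-3,r4:Add3
cycle 6: issue ADD r0<-Add2 // r0:Add2,r1:9,r2:Mul1,r3:-3,r4:Add3
cycle 7: issue MUL r4<-Mul2 // r0:Add2,r1:9,r2:Mul1,r3:-3,r4:Mul2
cycle 8: CDB Add3=18; issue ADD r1<-Add3 // r0:Add2,r1:Add3,r2:Mul1,r3:-3,r4:Mul2
cycle 9: CDB Add2=8; issue SUB r0<-Add2 // r0:Add2,r1:Add3,r2:Mul1,r3:-3,r4:Mul2
cycle 10: CDB Mul1=-12 // r0:Add2,r1:Add3,r2:-12,r3:-3,r4:Mul2
cycle 11: CDB Add1=15 // r0:Add2,r1:Add3,r2:-12,r3:-3,r4:Mul2
cycle 12: - // r0:Add2,r1:Add3,r2:-12,r3:-3,r4:Mul2
cycle 13: CDB Mul2=144 // r0:Add2,r1:Add3,r2:-12,r3:-3,r4:144
cycle 14: - // r0:Add2,r1:Add3,r2:-12,r3:-3,r4:144
cycle 15: - // r0:Add2,r1:Add3,r2:-12,r3:-3,r4:144
cycle 16: CDB Add3=288 // r0:Add2,r1:288,r2:-12,r3:-3,r4:144
cycle 17: - // r0:Add2,r1:288,r2:-12,r3:-3,r4:144

STATUS = VALUE 288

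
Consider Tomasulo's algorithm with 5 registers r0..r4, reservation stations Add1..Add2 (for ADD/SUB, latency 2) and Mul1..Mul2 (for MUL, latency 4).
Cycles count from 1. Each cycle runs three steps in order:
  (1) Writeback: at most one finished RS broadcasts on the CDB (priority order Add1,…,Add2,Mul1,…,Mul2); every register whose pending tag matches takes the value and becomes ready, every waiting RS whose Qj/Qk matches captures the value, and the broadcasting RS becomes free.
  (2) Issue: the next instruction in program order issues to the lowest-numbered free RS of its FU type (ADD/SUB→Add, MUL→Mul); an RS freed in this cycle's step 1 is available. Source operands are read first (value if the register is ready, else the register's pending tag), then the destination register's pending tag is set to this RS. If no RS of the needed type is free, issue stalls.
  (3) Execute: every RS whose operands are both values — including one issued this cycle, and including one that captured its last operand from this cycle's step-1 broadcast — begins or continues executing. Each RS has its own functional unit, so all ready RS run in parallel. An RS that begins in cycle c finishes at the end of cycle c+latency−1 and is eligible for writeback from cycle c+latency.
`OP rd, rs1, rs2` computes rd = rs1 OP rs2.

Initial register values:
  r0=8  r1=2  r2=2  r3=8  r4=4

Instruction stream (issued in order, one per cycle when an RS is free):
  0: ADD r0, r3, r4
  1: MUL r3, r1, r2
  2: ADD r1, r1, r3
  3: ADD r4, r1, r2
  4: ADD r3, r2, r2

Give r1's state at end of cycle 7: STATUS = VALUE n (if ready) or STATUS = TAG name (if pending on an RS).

  c1: issue ADD r0<-Add1  regs: r0:Add1,r1:2,r2:2,r3:8,r4:4
  c2: issue MUL r3<-Mul1  regs: r0:Add1,r1:2,r2:2,r3:Mul1,r4:4
  c3: CDB Add1=12; issue ADD r1<-Add1  regs: r0:12,r1:Add1,r2:2,r3:Mul1,r4:4
  c4: issue ADD r4<-Add2  regs: r0:12,r1:Add1,r2:2,r3:Mul1,r4:Add2
  c5: stall  regs: r0:12,r1:Add1,r2:2,r3:Mul1,r4:Add2
  c6: CDB Mul1=4; stall  regs: r0:12,r1:Add1,r2:2,r3:4,r4:Add2
  c7: stall  regs: r0:12,r1:Add1,r2:2,r3:4,r4:Add2

STATUS = TAG Add1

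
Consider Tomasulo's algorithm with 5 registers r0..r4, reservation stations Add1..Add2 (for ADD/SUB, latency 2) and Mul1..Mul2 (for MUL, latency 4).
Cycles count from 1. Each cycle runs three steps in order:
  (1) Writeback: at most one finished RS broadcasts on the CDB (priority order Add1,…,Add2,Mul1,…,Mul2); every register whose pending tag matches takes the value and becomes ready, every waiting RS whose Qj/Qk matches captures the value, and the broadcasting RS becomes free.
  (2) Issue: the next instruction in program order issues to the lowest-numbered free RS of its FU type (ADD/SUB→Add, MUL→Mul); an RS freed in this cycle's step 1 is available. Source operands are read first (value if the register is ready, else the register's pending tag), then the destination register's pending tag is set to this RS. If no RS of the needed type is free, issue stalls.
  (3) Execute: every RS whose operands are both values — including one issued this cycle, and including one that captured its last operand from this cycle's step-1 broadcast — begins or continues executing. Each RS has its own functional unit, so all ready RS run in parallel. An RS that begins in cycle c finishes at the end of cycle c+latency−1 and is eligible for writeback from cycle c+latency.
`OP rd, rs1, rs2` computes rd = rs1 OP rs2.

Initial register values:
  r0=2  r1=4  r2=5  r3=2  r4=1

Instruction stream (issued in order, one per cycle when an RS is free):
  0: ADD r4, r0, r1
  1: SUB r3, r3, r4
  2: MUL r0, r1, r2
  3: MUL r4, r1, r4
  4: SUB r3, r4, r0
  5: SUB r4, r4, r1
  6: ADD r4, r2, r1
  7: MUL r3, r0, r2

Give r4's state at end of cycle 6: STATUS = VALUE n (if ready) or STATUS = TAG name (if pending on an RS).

cycle 1: issue ADD r4<-Add1 // r0:2,r1:4,r2:5,r3:2,r4:Add1
cycle 2: issue SUB r3<-Add2 // r0:2,r1:4,r2:5,r3:Add2,r4:Add1
cycle 3: CDB Add1=6; issue MUL r0<-Mul1 // r0:Mul1,r1:4,r2:5,r3:Add2,r4:6
cycle 4: issue MUL r4<-Mul2 // r0:Mul1,r1:4,r2:5,r3:Add2,r4:Mul2
cycle 5: CDB Add2=-4; issue SUB r3<-Add1 // r0:Mul1,r1:4,r2:5,r3:Add1,r4:Mul2
cycle 6: issue SUB r4<-Add2 // r0:Mul1,r1:4,r2:5,r3:Add1,r4:Add2

STATUS = TAG Add2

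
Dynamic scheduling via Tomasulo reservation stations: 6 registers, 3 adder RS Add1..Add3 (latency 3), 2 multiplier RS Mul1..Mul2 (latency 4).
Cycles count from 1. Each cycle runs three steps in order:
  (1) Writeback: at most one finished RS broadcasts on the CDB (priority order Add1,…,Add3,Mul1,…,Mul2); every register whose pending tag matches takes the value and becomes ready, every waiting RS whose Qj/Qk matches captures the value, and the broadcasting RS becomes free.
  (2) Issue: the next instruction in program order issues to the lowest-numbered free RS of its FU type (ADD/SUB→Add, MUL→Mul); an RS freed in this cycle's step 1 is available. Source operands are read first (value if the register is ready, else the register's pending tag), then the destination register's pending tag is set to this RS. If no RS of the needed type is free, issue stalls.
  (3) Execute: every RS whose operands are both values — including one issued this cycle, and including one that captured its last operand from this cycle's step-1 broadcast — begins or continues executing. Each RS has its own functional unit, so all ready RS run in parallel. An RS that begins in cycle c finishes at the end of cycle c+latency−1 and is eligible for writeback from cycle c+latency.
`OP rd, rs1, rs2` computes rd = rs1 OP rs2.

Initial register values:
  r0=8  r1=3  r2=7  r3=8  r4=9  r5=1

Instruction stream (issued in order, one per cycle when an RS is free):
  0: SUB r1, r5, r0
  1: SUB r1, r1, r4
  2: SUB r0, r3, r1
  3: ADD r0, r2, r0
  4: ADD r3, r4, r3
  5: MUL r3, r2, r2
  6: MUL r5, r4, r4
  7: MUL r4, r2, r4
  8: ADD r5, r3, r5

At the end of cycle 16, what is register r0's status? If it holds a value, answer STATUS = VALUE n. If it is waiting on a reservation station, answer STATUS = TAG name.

STATUS = VALUE 31

c1: issue SUB r1<-Add1 | r0:8,r1:Add1,r2:7,r3:8,r4:9,r5:1
c2: issue SUB r1<-Add2 | r0:8,r1:Add2,r2:7,r3:8,r4:9,r5:1
c3: issue SUB r0<-Add3 | r0:Add3,r1:Add2,r2:7,r3:8,r4:9,r5:1
c4: CDB Add1=-7; issue ADD r0<-Add1 | r0:Add1,r1:Add2,r2:7,r3:8,r4:9,r5:1
c5: stall | r0:Add1,r1:Add2,r2:7,r3:8,r4:9,r5:1
c6: stall | r0:Add1,r1:Add2,r2:7,r3:8,r4:9,r5:1
c7: CDB Add2=-16; issue ADD r3<-Add2 | r0:Add1,r1:-16,r2:7,r3:Add2,r4:9,r5:1
c8: issue MUL r3<-Mul1 | r0:Add1,r1:-16,r2:7,r3:Mul1,r4:9,r5:1
c9: issue MUL r5<-Mul2 | r0:Add1,r1:-16,r2:7,r3:Mul1,r4:9,r5:Mul2
c10: CDB Add2=17; stall | r0:Add1,r1:-16,r2:7,r3:Mul1,r4:9,r5:Mul2
c11: CDB Add3=24; stall | r0:Add1,r1:-16,r2:7,r3:Mul1,r4:9,r5:Mul2
c12: CDB Mul1=49; issue MUL r4<-Mul1 | r0:Add1,r1:-16,r2:7,r3:49,r4:Mul1,r5:Mul2
c13: CDB Mul2=81; issue ADD r5<-Add2 | r0:Add1,r1:-16,r2:7,r3:49,r4:Mul1,r5:Add2
c14: CDB Add1=31 | r0:31,r1:-16,r2:7,r3:49,r4:Mul1,r5:Add2
c15: - | r0:31,r1:-16,r2:7,r3:49,r4:Mul1,r5:Add2
c16: CDB Add2=130 | r0:31,r1:-16,r2:7,r3:49,r4:Mul1,r5:130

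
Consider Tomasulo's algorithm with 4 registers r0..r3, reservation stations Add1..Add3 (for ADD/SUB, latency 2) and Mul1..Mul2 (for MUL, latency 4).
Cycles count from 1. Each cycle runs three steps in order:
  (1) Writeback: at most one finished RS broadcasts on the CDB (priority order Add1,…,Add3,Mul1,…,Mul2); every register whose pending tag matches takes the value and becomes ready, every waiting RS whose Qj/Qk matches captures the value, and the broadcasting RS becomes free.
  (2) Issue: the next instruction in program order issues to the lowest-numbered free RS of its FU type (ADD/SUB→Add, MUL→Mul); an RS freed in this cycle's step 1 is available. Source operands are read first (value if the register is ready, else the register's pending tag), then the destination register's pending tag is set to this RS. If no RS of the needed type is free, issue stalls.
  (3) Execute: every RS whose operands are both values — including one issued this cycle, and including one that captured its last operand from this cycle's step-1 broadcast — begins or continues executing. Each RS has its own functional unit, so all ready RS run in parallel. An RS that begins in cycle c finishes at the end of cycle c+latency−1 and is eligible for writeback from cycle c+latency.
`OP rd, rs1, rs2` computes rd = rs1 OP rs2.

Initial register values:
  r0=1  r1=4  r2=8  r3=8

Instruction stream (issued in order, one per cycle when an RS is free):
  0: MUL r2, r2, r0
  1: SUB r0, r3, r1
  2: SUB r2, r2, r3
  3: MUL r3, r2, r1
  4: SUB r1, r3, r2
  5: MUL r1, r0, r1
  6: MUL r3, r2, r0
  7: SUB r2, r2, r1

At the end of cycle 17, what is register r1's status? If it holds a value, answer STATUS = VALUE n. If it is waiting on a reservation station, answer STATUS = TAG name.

c1: issue MUL r2<-Mul1 | r0:1,r1:4,r2:Mul1,r3:8
c2: issue SUB r0<-Add1 | r0:Add1,r1:4,r2:Mul1,r3:8
c3: issue SUB r2<-Add2 | r0:Add1,r1:4,r2:Add2,r3:8
c4: CDB Add1=4; issue MUL r3<-Mul2 | r0:4,r1:4,r2:Add2,r3:Mul2
c5: CDB Mul1=8; issue SUB r1<-Add1 | r0:4,r1:Add1,r2:Add2,r3:Mul2
c6: issue MUL r1<-Mul1 | r0:4,r1:Mul1,r2:Add2,r3:Mul2
c7: CDB Add2=0; stall | r0:4,r1:Mul1,r2:0,r3:Mul2
c8: stall | r0:4,r1:Mul1,r2:0,r3:Mul2
c9: stall | r0:4,r1:Mul1,r2:0,r3:Mul2
c10: stall | r0:4,r1:Mul1,r2:0,r3:Mul2
c11: CDB Mul2=0; issue MUL r3<-Mul2 | r0:4,r1:Mul1,r2:0,r3:Mul2
c12: issue SUB r2<-Add2 | r0:4,r1:Mul1,r2:Add2,r3:Mul2
c13: CDB Add1=0 | r0:4,r1:Mul1,r2:Add2,r3:Mul2
c14: - | r0:4,r1:Mul1,r2:Add2,r3:Mul2
c15: CDB Mul2=0 | r0:4,r1:Mul1,r2:Add2,r3:0
c16: - | r0:4,r1:Mul1,r2:Add2,r3:0
c17: CDB Mul1=0 | r0:4,r1:0,r2:Add2,r3:0

STATUS = VALUE 0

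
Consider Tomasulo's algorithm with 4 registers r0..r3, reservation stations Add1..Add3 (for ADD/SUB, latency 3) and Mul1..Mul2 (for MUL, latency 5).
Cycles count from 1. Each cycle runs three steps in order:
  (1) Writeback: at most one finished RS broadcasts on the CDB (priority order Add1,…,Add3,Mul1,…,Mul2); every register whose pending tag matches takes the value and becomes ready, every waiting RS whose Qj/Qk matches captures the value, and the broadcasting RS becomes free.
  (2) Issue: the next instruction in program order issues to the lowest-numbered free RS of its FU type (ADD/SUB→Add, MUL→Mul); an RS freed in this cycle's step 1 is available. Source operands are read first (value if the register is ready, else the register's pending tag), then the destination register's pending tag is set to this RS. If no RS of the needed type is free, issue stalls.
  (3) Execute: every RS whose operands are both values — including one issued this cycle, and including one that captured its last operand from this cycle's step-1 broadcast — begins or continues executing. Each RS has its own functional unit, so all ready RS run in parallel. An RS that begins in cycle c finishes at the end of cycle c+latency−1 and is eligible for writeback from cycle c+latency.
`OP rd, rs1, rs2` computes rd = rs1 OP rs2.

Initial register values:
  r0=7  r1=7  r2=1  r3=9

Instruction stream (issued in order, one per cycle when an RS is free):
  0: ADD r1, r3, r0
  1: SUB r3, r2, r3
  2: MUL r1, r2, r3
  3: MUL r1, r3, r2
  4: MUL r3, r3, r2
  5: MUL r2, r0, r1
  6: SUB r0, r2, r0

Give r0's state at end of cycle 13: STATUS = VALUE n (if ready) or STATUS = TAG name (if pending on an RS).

c1: issue ADD r1<-Add1 | r0:7,r1:Add1,r2:1,r3:9
c2: issue SUB r3<-Add2 | r0:7,r1:Add1,r2:1,r3:Add2
c3: issue MUL r1<-Mul1 | r0:7,r1:Mul1,r2:1,r3:Add2
c4: CDB Add1=16; issue MUL r1<-Mul2 | r0:7,r1:Mul2,r2:1,r3:Add2
c5: CDB Add2=-8; stall | r0:7,r1:Mul2,r2:1,r3:-8
c6: stall | r0:7,r1:Mul2,r2:1,r3:-8
c7: stall | r0:7,r1:Mul2,r2:1,r3:-8
c8: stall | r0:7,r1:Mul2,r2:1,r3:-8
c9: stall | r0:7,r1:Mul2,r2:1,r3:-8
c10: CDB Mul1=-8; issue MUL r3<-Mul1 | r0:7,r1:Mul2,r2:1,r3:Mul1
c11: CDB Mul2=-8; issue MUL r2<-Mul2 | r0:7,r1:-8,r2:Mul2,r3:Mul1
c12: issue SUB r0<-Add1 | r0:Add1,r1:-8,r2:Mul2,r3:Mul1
c13: - | r0:Add1,r1:-8,r2:Mul2,r3:Mul1

STATUS = TAG Add1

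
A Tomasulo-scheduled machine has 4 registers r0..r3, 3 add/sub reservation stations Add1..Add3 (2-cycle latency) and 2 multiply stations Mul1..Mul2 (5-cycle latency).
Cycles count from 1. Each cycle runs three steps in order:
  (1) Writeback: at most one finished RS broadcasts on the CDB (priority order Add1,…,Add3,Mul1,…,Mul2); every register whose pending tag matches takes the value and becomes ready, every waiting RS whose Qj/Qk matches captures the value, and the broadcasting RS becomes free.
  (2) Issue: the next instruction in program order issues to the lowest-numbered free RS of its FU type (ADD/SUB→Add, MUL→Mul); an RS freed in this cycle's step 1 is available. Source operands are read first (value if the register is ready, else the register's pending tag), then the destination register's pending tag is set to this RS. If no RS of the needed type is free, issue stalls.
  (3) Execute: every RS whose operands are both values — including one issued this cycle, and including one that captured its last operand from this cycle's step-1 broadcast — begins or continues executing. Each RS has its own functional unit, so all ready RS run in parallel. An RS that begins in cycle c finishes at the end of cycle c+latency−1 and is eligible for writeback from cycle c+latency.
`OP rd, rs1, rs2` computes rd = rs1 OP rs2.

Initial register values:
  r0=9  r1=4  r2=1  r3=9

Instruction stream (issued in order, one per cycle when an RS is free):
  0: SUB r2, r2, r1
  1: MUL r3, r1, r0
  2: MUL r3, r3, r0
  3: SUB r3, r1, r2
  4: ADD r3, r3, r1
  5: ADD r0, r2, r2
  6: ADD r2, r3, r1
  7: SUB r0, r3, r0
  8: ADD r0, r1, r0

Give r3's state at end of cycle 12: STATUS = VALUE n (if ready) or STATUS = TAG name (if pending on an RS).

c1: issue SUB r2<-Add1 | r0:9,r1:4,r2:Add1,r3:9
c2: issue MUL r3<-Mul1 | r0:9,r1:4,r2:Add1,r3:Mul1
c3: CDB Add1=-3; issue MUL r3<-Mul2 | r0:9,r1:4,r2:-3,r3:Mul2
c4: issue SUB r3<-Add1 | r0:9,r1:4,r2:-3,r3:Add1
c5: issue ADD r3<-Add2 | r0:9,r1:4,r2:-3,r3:Add2
c6: CDB Add1=7; issue ADD r0<-Add1 | r0:Add1,r1:4,r2:-3,r3:Add2
c7: CDB Mul1=36; issue ADD r2<-Add3 | r0:Add1,r1:4,r2:Add3,r3:Add2
c8: CDB Add1=-6; issue SUB r0<-Add1 | r0:Add1,r1:4,r2:Add3,r3:Add2
c9: CDB Add2=11; issue ADD r0<-Add2 | r0:Add2,r1:4,r2:Add3,r3:11
c10: - | r0:Add2,r1:4,r2:Add3,r3:11
c11: CDB Add1=17 | r0:Add2,r1:4,r2:Add3,r3:11
c12: CDB Add3=15 | r0:Add2,r1:4,r2:15,r3:11

STATUS = VALUE 11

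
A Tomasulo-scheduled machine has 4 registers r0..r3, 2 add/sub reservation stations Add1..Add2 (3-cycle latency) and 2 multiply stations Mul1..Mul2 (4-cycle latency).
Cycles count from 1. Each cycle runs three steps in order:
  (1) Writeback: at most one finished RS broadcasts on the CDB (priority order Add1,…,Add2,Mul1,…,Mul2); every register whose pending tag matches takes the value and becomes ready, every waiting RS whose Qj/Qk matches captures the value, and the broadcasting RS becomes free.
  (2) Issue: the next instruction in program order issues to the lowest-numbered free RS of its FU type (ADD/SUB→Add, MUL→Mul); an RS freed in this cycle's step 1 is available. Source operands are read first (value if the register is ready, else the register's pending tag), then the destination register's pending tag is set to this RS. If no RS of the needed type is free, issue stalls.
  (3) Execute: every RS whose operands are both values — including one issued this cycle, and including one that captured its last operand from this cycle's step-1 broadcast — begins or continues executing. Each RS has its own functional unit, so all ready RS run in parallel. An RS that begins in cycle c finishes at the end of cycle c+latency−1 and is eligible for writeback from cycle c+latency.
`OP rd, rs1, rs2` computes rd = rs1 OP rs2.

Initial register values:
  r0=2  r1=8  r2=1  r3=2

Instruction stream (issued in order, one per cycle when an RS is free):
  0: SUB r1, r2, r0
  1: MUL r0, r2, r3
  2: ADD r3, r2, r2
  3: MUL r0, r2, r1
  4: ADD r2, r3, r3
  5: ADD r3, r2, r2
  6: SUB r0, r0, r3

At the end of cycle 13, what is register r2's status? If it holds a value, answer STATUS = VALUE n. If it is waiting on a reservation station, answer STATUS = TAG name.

STATUS = VALUE 4

  c1: issue SUB r1<-Add1  regs: r0:2,r1:Add1,r2:1,r3:2
  c2: issue MUL r0<-Mul1  regs: r0:Mul1,r1:Add1,r2:1,r3:2
  c3: issue ADD r3<-Add2  regs: r0:Mul1,r1:Add1,r2:1,r3:Add2
  c4: CDB Add1=-1; issue MUL r0<-Mul2  regs: r0:Mul2,r1:-1,r2:1,r3:Add2
  c5: issue ADD r2<-Add1  regs: r0:Mul2,r1:-1,r2:Add1,r3:Add2
  c6: CDB Add2=2; issue ADD r3<-Add2  regs: r0:Mul2,r1:-1,r2:Add1,r3:Add2
  c7: CDB Mul1=2; stall  regs: r0:Mul2,r1:-1,r2:Add1,r3:Add2
  c8: CDB Mul2=-1; stall  regs: r0:-1,r1:-1,r2:Add1,r3:Add2
  c9: CDB Add1=4; issue SUB r0<-Add1  regs: r0:Add1,r1:-1,r2:4,r3:Add2
  c10: -  regs: r0:Add1,r1:-1,r2:4,r3:Add2
  c11: -  regs: r0:Add1,r1:-1,r2:4,r3:Add2
  c12: CDB Add2=8  regs: r0:Add1,r1:-1,r2:4,r3:8
  c13: -  regs: r0:Add1,r1:-1,r2:4,r3:8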